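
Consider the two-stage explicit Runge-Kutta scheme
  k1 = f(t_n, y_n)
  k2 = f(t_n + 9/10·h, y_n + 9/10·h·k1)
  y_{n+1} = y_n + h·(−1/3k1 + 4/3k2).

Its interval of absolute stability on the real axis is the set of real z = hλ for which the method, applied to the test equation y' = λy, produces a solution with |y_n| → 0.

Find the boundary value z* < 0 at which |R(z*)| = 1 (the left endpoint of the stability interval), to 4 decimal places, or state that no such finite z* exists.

Set f=λy, z=hλ:
  k1=λy_n ⇒ h·k1=z·y_n;  k2=λ(1+9/10z)y_n ⇒ h·k2=z(1+9/10z)y_n
  y_{n+1}/y_n = 1 − 1/3z + 4/3z(1+9/10z) = 1 + z + 6/5z²
  R(z) = 1 + z + 6/5z².

Solve |R(x)|<1 on ℝ⁻.
x=-1.69: |R|=2.7373
R=1: x+6/5x²=0 ⇒ x=−5/6=-0.8333; min R=1−1/(4·6/5)=0.7917>−1
Confirm numerically:
  x=-0.803: |R|=0.97077 <1
  x=-0.588: |R|=0.82689 <1
  x=-0.404: |R|=0.79186 <1
  x=-1.224: |R|=1.57381 >1
  x=-1.052: |R|=1.27604 >1
  x=-1.045: |R|=1.26543 >1
Interval (-0.8333, 0).

z* = -0.8333.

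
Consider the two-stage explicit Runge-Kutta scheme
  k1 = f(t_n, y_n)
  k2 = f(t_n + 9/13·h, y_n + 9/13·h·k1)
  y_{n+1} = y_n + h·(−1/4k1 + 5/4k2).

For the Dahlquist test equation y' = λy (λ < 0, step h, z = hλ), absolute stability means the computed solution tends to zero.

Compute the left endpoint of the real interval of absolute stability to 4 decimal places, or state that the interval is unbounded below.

Test eqn y'=λy, z=hλ:
  k1=λy_n ⇒ h·k1=z·y_n;  k2=λ(1+9/13z)y_n ⇒ h·k2=z(1+9/13z)y_n
  y_{n+1}/y_n = 1 − 1/4z + 5/4z(1+9/13z) = 1 + z + 45/52z²
  Hence R(z) = 1 + z + 45/52z².

Need |R(x)|<1, x<0.
x=-0.31: |R|=0.7732
R=1: x+45/52x²=0 ⇒ x=−52/45=-1.1556; min R=1−1/(4·45/52)=0.7111>−1
Confirm numerically:
  x=-1.098: |R|=0.94531 <1
  x=-0.965: |R|=0.84087 <1
  x=-0.907: |R|=0.80491 <1
  x=-1.437: |R|=1.34999 >1
  x=-1.414: |R|=1.31625 >1
  x=-1.268: |R|=1.12339 >1
Interval (-1.1556, 0).

left endpoint -1.1556.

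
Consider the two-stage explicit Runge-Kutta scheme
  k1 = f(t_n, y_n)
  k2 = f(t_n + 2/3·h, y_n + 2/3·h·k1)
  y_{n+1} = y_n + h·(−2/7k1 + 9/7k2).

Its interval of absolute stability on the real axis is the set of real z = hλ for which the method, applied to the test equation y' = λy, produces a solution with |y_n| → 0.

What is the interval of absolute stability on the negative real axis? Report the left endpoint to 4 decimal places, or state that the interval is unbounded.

(-1.1667, 0).

Test eqn y'=λy, z=hλ:
  k1=λy_n ⇒ h·k1=z·y_n;  k2=λ(1+2/3z)y_n ⇒ h·k2=z(1+2/3z)y_n
  y_{n+1}/y_n = 1 − 2/7z + 9/7z(1+2/3z) = 1 + z + 6/7z²
  Hence R(z) = 1 + z + 6/7z².

Boundary: |R(x)|=1, x<0.
x=-0.61: |R|=0.7089
R=1: x+6/7x²=0 ⇒ x=−7/6=-1.1667; min R=1−1/(4·6/7)=0.7083>−1
Confirm numerically:
  x=-1.049: |R|=0.89420 <1
  x=-0.761: |R|=0.73539 <1
  x=-0.709: |R|=0.72187 <1
  x=-1.707: |R|=1.79058 >1
  x=-1.334: |R|=1.19133 >1
  x=-1.331: |R|=1.18748 >1
Stable set (-1.1667, 0).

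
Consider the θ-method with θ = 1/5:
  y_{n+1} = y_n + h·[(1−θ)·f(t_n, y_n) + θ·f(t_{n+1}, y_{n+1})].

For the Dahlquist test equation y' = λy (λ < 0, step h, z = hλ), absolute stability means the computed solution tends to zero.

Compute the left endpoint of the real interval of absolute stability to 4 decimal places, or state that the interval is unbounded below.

z* = -3.3333.

Set f=λy, z=hλ:
  y_{n+1} = y_n + z·[4/5·y_n + 1/5·y_{n+1}] ⇒ (1 − 1/5z)y_{n+1} = (1 + 4/5z)y_n
  so R(z) = (1 + 4/5z)/(1 − 1/5z).

Need |R(x)|<1, x<0.
x=-1.41: |R|=0.0998
R=−1: 1+4/5x = −1+1/5x ⇒ -3/5x=2 ⇒ x=2/(-3/5)=-3.3333
Confirm numerically:
  x=-2.406: |R|=0.62436 <1
  x=-1.979: |R|=0.41782 <1
  x=-1.923: |R|=0.38885 <1
  x=-1.863: |R|=0.35728 <1
  x=-3.519: |R|=1.06538 >1
  x=-3.424: |R|=1.03229 >1
  x=-3.415: |R|=1.02911 >1
Interval (-3.3333, 0).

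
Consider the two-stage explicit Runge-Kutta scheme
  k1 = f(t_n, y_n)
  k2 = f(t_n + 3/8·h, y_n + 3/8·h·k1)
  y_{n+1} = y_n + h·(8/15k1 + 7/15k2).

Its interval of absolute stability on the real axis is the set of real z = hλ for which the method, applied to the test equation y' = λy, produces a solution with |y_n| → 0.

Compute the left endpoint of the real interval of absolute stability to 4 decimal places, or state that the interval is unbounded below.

z* = -5.7143.

On y'=λy, z=hλ:
  k1=λy_n ⇒ h·k1=z·y_n;  k2=λ(1+3/8z)y_n ⇒ h·k2=z(1+3/8z)y_n
  y_{n+1}/y_n = 1 + 8/15z + 7/15z(1+3/8z) = 1 + z + 7/40z²
  ⇒ R(z) = 1 + z + 7/40z².

Need |R(x)|<1, x<0.
x=-0.56: |R|=0.4949
R=1: x+7/40x²=0 ⇒ x=−40/7=-5.7143; min R=1−1/(4·7/40)=-0.4286>−1
Confirm numerically:
  x=-3.448: |R|=0.36748 <1
  x=-3.274: |R|=0.39816 <1
  x=-2.545: |R|=0.41152 <1
  x=-6.271: |R|=1.61095 >1
  x=-5.893: |R|=1.18430 >1
  x=-5.808: |R|=1.09525 >1
So |R|<1 on (-5.7143, 0).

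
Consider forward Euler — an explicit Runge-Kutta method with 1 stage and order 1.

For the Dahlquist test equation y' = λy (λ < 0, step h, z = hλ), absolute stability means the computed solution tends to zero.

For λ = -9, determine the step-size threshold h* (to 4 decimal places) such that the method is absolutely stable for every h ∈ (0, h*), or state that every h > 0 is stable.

(-2.0000,0); λ=-9 ⇒ h* = 0.2222.

With y'=λy (z=hλ):
  order 1, 1-stage ⇒ R(z)=1+z
  (e.g. R(-1.78)=-0.78000, |R|=0.78000)

Find x<0 with |R(x)|<1.
x=-1.78: |R|=0.7800
|R(-2.18)|=1.1800 |R(-2.03)|=1.0300 |R(-1.08)|=0.0800
Bisect:
  x_lo=-2.6111 |R|=1.6111  x_hi=-0.0876 |R|=0.9124
  mid=-1.34938 |R|=0.34938 →hi
  mid=-1.98026 |R|=0.98026 →hi
  mid=-2.29570 |R|=1.29570 →lo
  mid=-2.13798 |R|=1.13798 →lo
  mid=-2.05912 |R|=1.05912 →lo
  mid=-2.01969 |R|=1.01969 →lo
  mid=-1.99997 |R|=0.99997 →hi
  mid=-2.00983 |R|=1.00983 →lo
  ...
  [-2.00012,-1.99997] ⇒ x*=-2.0000
So |R|<1 on (-2.0000, 0).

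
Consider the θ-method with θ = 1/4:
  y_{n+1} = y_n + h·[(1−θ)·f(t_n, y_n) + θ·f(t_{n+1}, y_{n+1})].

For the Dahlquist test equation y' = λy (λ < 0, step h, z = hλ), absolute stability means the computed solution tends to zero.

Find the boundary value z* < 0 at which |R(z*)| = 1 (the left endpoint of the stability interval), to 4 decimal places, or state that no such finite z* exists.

z* = -4.0000.

With y'=λy (z=hλ):
  y_{n+1} = y_n + z·[3/4·y_n + 1/4·y_{n+1}] ⇒ (1 − 1/4z)y_{n+1} = (1 + 3/4z)y_n
  Hence R(z) = (1 + 3/4z)/(1 − 1/4z).

Need |R(x)|<1, x<0.
x=-1.52: |R|=0.1014
R=−1: 1+3/4x = −1+1/4x ⇒ -1/2x=2 ⇒ x=2/(-1/2)=-4.0000
Confirm numerically:
  x=-3.547: |R|=0.87995 <1
  x=-2.909: |R|=0.68418 <1
  x=-2.200: |R|=0.41935 <1
  x=-2.013: |R|=0.33910 <1
  x=-4.577: |R|=1.13455 >1
  x=-4.070: |R|=1.01735 >1
Interval (-4.0000, 0).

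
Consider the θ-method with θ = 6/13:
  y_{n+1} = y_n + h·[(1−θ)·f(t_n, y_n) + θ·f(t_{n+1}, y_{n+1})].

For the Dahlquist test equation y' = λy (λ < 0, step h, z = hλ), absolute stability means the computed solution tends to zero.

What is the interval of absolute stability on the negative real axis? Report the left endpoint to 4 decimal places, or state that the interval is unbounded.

(-26.0000, 0).

On y'=λy, z=hλ:
  y_{n+1} = y_n + z·[7/13·y_n + 6/13·y_{n+1}] ⇒ (1 − 6/13z)y_{n+1} = (1 + 7/13z)y_n
  R(z) = (1 + 7/13z)/(1 − 6/13z).

Boundary: |R(x)|=1, x<0.
x=-0.96: |R|=0.3348
R=−1: 1+7/13x = −1+6/13x ⇒ -1/13x=2 ⇒ x=2/(-1/13)=-26.0000
Confirm numerically:
  x=-18.484: |R|=0.93934 <1
  x=-17.059: |R|=0.92249 <1
  x=-12.343: |R|=0.84313 <1
  x=-26.549: |R|=1.00319 >1
  x=-26.506: |R|=1.00294 >1
  x=-26.267: |R|=1.00157 >1
Stable set (-26.0000, 0).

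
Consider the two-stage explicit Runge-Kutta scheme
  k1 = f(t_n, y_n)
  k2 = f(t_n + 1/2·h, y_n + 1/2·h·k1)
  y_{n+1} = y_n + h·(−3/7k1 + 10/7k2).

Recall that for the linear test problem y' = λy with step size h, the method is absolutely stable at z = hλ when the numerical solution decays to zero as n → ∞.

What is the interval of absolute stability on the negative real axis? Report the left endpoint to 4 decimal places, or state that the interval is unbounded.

(-1.4000, 0).

On y'=λy, z=hλ:
  k1=λy_n ⇒ h·k1=z·y_n;  k2=λ(1+1/2z)y_n ⇒ h·k2=z(1+1/2z)y_n
  y_{n+1}/y_n = 1 − 3/7z + 10/7z(1+1/2z) = 1 + z + 5/7z²
  Hence R(z) = 1 + z + 5/7z².

Find x<0 with |R(x)|<1.
x=-0.8: |R|=0.6571
R=1: x+5/7x²=0 ⇒ x=−7/5=-1.4000; min R=1−1/(4·5/7)=0.6500>−1
Confirm numerically:
  x=-1.155: |R|=0.79788 <1
  x=-0.804: |R|=0.65773 <1
  x=-0.675: |R|=0.65045 <1
  x=-0.653: |R|=0.65158 <1
  x=-1.907: |R|=1.69061 >1
  x=-1.687: |R|=1.34584 >1
Interval (-1.4000, 0).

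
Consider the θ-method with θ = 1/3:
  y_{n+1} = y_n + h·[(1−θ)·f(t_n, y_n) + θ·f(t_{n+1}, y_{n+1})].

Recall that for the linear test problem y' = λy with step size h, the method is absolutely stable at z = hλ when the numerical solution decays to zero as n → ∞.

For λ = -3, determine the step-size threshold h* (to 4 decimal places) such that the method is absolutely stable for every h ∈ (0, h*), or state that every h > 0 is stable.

Test eqn y'=λy, z=hλ:
  y_{n+1} = y_n + z·[2/3·y_n + 1/3·y_{n+1}] ⇒ (1 − 1/3z)y_{n+1} = (1 + 2/3z)y_n
  so R(z) = (1 + 2/3z)/(1 − 1/3z).

Boundary: |R(x)|=1, x<0.
x=-0.95: |R|=0.2785
R=−1: 1+2/3x = −1+1/3x ⇒ -1/3x=2 ⇒ x=2/(-1/3)=-6.0000
Confirm numerically:
  x=-3.891: |R|=0.69395 <1
  x=-3.195: |R|=0.54722 <1
  x=-2.848: |R|=0.46101 <1
  x=-6.519: |R|=1.05452 >1
  x=-6.127: |R|=1.01391 >1
Interval (-6.0000, 0).

(-6.0000,0); λ=-3 ⇒ h* = (6)/3 = 2.0000.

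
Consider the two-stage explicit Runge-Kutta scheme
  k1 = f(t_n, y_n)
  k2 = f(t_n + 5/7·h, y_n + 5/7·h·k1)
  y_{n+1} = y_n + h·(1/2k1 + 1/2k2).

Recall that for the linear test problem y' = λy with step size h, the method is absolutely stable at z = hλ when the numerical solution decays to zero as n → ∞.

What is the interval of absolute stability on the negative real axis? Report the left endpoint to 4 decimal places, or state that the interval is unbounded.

With y'=λy (z=hλ):
  k1=λy_n ⇒ h·k1=z·y_n;  k2=λ(1+5/7z)y_n ⇒ h·k2=z(1+5/7z)y_n
  y_{n+1}/y_n = 1 + 1/2z + 1/2z(1+5/7z) = 1 + z + 5/14z²
  R(z) = 1 + z + 5/14z².

Boundary: |R(x)|=1, x<0.
x=-0.51: |R|=0.5829
R=1: x+5/14x²=0 ⇒ x=−14/5=-2.8000; min R=1−1/(4·5/14)=0.3000>−1
Confirm numerically:
  x=-1.953: |R|=0.40922 <1
  x=-1.491: |R|=0.30296 <1
  x=-1.292: |R|=0.30417 <1
  x=-1.220: |R|=0.31157 <1
  x=-3.166: |R|=1.41384 >1
  x=-3.027: |R|=1.24540 >1
  x=-3.005: |R|=1.22001 >1
So |R|<1 on (-2.8000, 0).

(-2.8000, 0).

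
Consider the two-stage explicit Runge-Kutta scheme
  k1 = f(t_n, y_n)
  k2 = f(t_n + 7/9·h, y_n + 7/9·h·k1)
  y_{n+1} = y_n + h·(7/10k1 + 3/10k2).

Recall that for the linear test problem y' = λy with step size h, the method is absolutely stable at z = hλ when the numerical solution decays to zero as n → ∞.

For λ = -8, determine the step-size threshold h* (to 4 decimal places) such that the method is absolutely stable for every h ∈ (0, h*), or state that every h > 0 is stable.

(-4.2857,0); λ=-8 ⇒ h* = (30/7)/8 = 0.5357.

Set f=λy, z=hλ:
  k1=λy_n ⇒ h·k1=z·y_n;  k2=λ(1+7/9z)y_n ⇒ h·k2=z(1+7/9z)y_n
  y_{n+1}/y_n = 1 + 7/10z + 3/10z(1+7/9z) = 1 + z + 7/30z²
  R(z) = 1 + z + 7/30z².

Solve |R(x)|<1 on ℝ⁻.
x=-1.68: |R|=0.0214
R=1: x+7/30x²=0 ⇒ x=−30/7=-4.2857; min R=1−1/(4·7/30)=-0.0714>−1
Confirm numerically:
  x=-3.989: |R|=0.72383 <1
  x=-3.792: |R|=0.56316 <1
  x=-2.732: |R|=0.00956 <1
  x=-2.234: |R|=0.06949 <1
  x=-4.728: |R|=1.48793 >1
  x=-4.524: |R|=1.25153 >1
  x=-4.469: |R|=1.19112 >1
So |R|<1 on (-4.2857, 0).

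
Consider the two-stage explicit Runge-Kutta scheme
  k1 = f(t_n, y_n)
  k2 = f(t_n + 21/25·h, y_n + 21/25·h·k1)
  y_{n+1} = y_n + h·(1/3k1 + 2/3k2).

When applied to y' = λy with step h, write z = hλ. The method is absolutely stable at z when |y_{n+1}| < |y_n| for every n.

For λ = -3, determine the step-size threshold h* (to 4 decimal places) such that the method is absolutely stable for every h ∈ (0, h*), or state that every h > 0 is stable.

Set f=λy, z=hλ:
  k1=λy_n ⇒ h·k1=z·y_n;  k2=λ(1+21/25z)y_n ⇒ h·k2=z(1+21/25z)y_n
  y_{n+1}/y_n = 1 + 1/3z + 2/3z(1+21/25z) = 1 + z + 14/25z²
  Hence R(z) = 1 + z + 14/25z².

Need |R(x)|<1, x<0.
x=-1.71: |R|=0.9275
R=1: x+14/25x²=0 ⇒ x=−25/14=-1.7857; min R=1−1/(4·14/25)=0.5536>−1
Confirm numerically:
  x=-1.629: |R|=0.85704 <1
  x=-1.565: |R|=0.80657 <1
  x=-1.246: |R|=0.62341 <1
  x=-0.912: |R|=0.55378 <1
  x=-2.248: |R|=1.58196 >1
  x=-2.206: |R|=1.51920 >1
  x=-2.015: |R|=1.25873 >1
Interval (-1.7857, 0).

(-1.7857,0); λ=-3 ⇒ h* = (25/14)/3 = 0.5952.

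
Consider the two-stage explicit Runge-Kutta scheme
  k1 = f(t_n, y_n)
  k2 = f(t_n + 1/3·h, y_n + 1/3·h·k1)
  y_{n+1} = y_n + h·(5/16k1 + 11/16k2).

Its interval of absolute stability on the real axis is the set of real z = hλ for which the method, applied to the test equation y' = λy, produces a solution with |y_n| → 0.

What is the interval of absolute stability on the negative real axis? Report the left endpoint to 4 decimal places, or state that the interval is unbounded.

Test eqn y'=λy, z=hλ:
  k1=λy_n ⇒ h·k1=z·y_n;  k2=λ(1+1/3z)y_n ⇒ h·k2=z(1+1/3z)y_n
  y_{n+1}/y_n = 1 + 5/16z + 11/16z(1+1/3z) = 1 + z + 11/48z²
  Hence R(z) = 1 + z + 11/48z².

Solve |R(x)|<1 on ℝ⁻.
x=-0.51: |R|=0.5496
R=1: x+11/48x²=0 ⇒ x=−48/11=-4.3636; min R=1−1/(4·11/48)=-0.0909>−1
Confirm numerically:
  x=-3.974: |R|=0.64515 <1
  x=-3.444: |R|=0.27418 <1
  x=-2.636: |R|=0.04364 <1
  x=-2.392: |R|=0.08079 <1
  x=-4.754: |R|=1.42528 >1
  x=-4.640: |R|=1.29387 >1
  x=-4.608: |R|=1.25805 >1
So |R|<1 on (-4.3636, 0).

(-4.3636, 0).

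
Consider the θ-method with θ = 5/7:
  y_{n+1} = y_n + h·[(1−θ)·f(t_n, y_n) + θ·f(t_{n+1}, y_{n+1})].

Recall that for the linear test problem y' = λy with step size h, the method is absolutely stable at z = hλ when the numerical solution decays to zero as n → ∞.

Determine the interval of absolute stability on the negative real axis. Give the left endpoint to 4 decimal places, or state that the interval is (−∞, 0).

unbounded; (−∞, 0).

With y'=λy (z=hλ):
  y_{n+1} = y_n + z·[2/7·y_n + 5/7·y_{n+1}] ⇒ (1 − 5/7z)y_{n+1} = (1 + 2/7z)y_n
  so R(z) = (1 + 2/7z)/(1 − 5/7z).

Boundary: |R(x)|=1, x<0.
x=-0.92: |R|=0.4448
x=-2: |R|=0.1765
x=-10: |R|=0.2281
x=-100: |R|=0.3807
θ=5/7≥1/2 ⇒ |1+2/7x|<|1−5/7x| ∀x<0 ⇒ stable on all of ℝ⁻.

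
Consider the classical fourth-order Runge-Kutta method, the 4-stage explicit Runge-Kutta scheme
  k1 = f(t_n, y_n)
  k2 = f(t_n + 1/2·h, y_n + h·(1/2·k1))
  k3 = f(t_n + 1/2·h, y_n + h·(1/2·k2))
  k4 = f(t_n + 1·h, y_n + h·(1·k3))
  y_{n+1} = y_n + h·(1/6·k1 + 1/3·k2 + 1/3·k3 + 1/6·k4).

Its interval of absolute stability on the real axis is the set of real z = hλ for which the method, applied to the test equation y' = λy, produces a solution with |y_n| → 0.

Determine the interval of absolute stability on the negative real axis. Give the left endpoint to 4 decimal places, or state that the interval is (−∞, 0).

On y'=λy, z=hλ:
  order 4, 4-stage ⇒ R(z)=1+z+z^2/2+z^3/6+z^4/24
  (e.g. R(-1.63)=0.27079, |R|=0.27079)

Solve |R(x)|<1 on ℝ⁻.
x=-1.63: |R|=0.2708
|R(-2.59)|=0.7433 |R(-1.29)|=0.2997 |R(-0.8)|=0.4517
Bisect:
  x_lo=-3.1923 |R|=1.8082  x_hi=-0.1698 |R|=0.8438
  mid=-1.68104 |R|=0.27290 →hi
  mid=-2.43665 |R|=0.58961 →hi
  mid=-2.81446 |R|=1.04487 →lo
  mid=-2.62555 |R|=0.78469 →hi
  mid=-2.72001 |R|=0.90595 →hi
  mid=-2.76723 |R|=0.97311 →hi
  mid=-2.79084 |R|=1.00840 →lo
  mid=-2.77904 |R|=0.99061 →hi
  mid=-2.78494 |R|=0.99947 →hi
  ...
  [-2.78531,-2.78513] ⇒ x*=-2.7853
Stable set (-2.7853, 0).

z∈(-2.7853,0).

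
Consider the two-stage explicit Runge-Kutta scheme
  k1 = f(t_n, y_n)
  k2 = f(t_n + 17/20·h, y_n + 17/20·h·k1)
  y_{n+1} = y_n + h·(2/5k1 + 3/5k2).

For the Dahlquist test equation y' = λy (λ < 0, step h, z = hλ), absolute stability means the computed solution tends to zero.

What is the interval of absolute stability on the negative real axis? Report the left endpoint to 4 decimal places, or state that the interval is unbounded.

z∈(-1.9608,0).

Test eqn y'=λy, z=hλ:
  k1=λy_n ⇒ h·k1=z·y_n;  k2=λ(1+17/20z)y_n ⇒ h·k2=z(1+17/20z)y_n
  y_{n+1}/y_n = 1 + 2/5z + 3/5z(1+17/20z) = 1 + z + 51/100z²
  so R(z) = 1 + z + 51/100z².

Need |R(x)|<1, x<0.
x=-0.76: |R|=0.5346
R=1: x+51/100x²=0 ⇒ x=−100/51=-1.9608; min R=1−1/(4·51/100)=0.5098>−1
Confirm numerically:
  x=-1.609: |R|=0.71133 <1
  x=-1.030: |R|=0.51106 <1
  x=-1.026: |R|=0.51086 <1
  x=-0.952: |R|=0.51022 <1
  x=-2.429: |R|=1.58002 >1
  x=-2.173: |R|=1.23518 >1
Stable set (-1.9608, 0).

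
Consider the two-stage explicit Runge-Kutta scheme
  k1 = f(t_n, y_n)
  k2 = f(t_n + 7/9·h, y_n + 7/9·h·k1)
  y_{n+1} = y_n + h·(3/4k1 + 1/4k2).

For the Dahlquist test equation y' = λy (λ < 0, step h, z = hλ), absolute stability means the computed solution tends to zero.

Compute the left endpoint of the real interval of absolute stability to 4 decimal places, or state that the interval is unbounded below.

left endpoint -5.1429.

With y'=λy (z=hλ):
  k1=λy_n ⇒ h·k1=z·y_n;  k2=λ(1+7/9z)y_n ⇒ h·k2=z(1+7/9z)y_n
  y_{n+1}/y_n = 1 + 3/4z + 1/4z(1+7/9z) = 1 + z + 7/36z²
  ⇒ R(z) = 1 + z + 7/36z².

Solve |R(x)|<1 on ℝ⁻.
x=-1.66: |R|=0.1242
R=1: x+7/36x²=0 ⇒ x=−36/7=-5.1429; min R=1−1/(4·7/36)=-0.2857>−1
Confirm numerically:
  x=-4.982: |R|=0.84417 <1
  x=-4.648: |R|=0.55276 <1
  x=-4.524: |R|=0.45561 <1
  x=-3.136: |R|=0.22374 <1
  x=-5.367: |R|=1.23391 >1
  x=-5.317: |R|=1.18004 >1
  x=-5.287: |R|=1.14818 >1
So |R|<1 on (-5.1429, 0).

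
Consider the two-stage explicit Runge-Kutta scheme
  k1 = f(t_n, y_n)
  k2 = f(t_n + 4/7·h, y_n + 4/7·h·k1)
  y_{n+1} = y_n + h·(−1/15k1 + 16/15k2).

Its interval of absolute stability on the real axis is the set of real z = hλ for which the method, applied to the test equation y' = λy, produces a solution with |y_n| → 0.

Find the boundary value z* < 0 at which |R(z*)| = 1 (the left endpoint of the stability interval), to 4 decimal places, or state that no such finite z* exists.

Test eqn y'=λy, z=hλ:
  k1=λy_n ⇒ h·k1=z·y_n;  k2=λ(1+4/7z)y_n ⇒ h·k2=z(1+4/7z)y_n
  y_{n+1}/y_n = 1 − 1/15z + 16/15z(1+4/7z) = 1 + z + 64/105z²
  so R(z) = 1 + z + 64/105z².

Boundary: |R(x)|=1, x<0.
x=-0.91: |R|=0.5947
R=1: x+64/105x²=0 ⇒ x=−105/64=-1.6406; min R=1−1/(4·64/105)=0.5898>−1
Confirm numerically:
  x=-1.554: |R|=0.91795 <1
  x=-1.464: |R|=0.84239 <1
  x=-1.384: |R|=0.78352 <1
  x=-0.676: |R|=0.60254 <1
  x=-2.236: |R|=1.81143 >1
  x=-1.790: |R|=1.16298 >1
  x=-1.664: |R|=1.02371 >1
So |R|<1 on (-1.6406, 0).

left endpoint -1.6406.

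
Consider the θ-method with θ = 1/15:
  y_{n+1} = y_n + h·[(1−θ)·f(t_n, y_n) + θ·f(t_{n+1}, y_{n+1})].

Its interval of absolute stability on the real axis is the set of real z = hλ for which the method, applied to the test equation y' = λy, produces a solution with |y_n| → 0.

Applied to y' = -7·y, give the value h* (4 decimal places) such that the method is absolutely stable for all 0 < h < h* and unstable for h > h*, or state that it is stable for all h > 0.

Set f=λy, z=hλ:
  y_{n+1} = y_n + z·[14/15·y_n + 1/15·y_{n+1}] ⇒ (1 − 1/15z)y_{n+1} = (1 + 14/15z)y_n
  ⇒ R(z) = (1 + 14/15z)/(1 − 1/15z).

Find x<0 with |R(x)|<1.
x=-0.49: |R|=0.5255
R=−1: 1+14/15x = −1+1/15x ⇒ -13/15x=2 ⇒ x=2/(-13/15)=-2.3077
Confirm numerically:
  x=-2.136: |R|=0.86975 <1
  x=-1.967: |R|=0.73896 <1
  x=-1.568: |R|=0.41960 <1
  x=-1.299: |R|=0.19547 <1
  x=-2.886: |R|=1.42033 >1
  x=-2.403: |R|=1.07119 >1
  x=-2.399: |R|=1.06822 >1
So |R|<1 on (-2.3077, 0).

(-2.3077,0); λ=-7 ⇒ h* = (30/13)/7 = 0.3297.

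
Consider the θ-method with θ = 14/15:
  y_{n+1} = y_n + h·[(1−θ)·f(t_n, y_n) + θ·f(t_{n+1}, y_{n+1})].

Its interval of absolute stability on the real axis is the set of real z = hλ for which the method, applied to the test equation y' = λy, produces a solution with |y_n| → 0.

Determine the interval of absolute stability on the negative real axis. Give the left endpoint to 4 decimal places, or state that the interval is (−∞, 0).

Set f=λy, z=hλ:
  y_{n+1} = y_n + z·[1/15·y_n + 14/15·y_{n+1}] ⇒ (1 − 14/15z)y_{n+1} = (1 + 1/15z)y_n
  Hence R(z) = (1 + 1/15z)/(1 − 14/15z).

Find x<0 with |R(x)|<1.
x=-0.41: |R|=0.7035
x=-2: |R|=0.3023
x=-10: |R|=0.0323
x=-100: |R|=0.0601
θ=14/15≥1/2 ⇒ |1+1/15x|<|1−14/15x| ∀x<0 ⇒ interval (−∞,0).

interval (−∞, 0).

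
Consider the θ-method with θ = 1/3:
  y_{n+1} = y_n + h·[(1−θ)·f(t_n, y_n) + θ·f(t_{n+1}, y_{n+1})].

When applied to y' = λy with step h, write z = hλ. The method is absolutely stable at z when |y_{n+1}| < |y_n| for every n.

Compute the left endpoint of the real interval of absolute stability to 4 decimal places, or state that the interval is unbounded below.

On y'=λy, z=hλ:
  y_{n+1} = y_n + z·[2/3·y_n + 1/3·y_{n+1}] ⇒ (1 − 1/3z)y_{n+1} = (1 + 2/3z)y_n
  ⇒ R(z) = (1 + 2/3z)/(1 − 1/3z).

Boundary: |R(x)|=1, x<0.
x=-0.68: |R|=0.4457
R=−1: 1+2/3x = −1+1/3x ⇒ -1/3x=2 ⇒ x=2/(-1/3)=-6.0000
Confirm numerically:
  x=-4.309: |R|=0.76864 <1
  x=-4.117: |R|=0.73542 <1
  x=-3.981: |R|=0.71079 <1
  x=-2.771: |R|=0.44048 <1
  x=-6.580: |R|=1.06054 >1
  x=-6.455: |R|=1.04812 >1
Interval (-6.0000, 0).

left endpoint -6.0000.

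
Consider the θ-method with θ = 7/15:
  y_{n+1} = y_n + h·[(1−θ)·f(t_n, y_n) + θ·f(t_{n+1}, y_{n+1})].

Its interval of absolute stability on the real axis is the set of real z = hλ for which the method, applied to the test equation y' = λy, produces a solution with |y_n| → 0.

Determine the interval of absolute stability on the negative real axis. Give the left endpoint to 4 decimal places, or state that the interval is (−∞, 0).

On y'=λy, z=hλ:
  y_{n+1} = y_n + z·[8/15·y_n + 7/15·y_{n+1}] ⇒ (1 − 7/15z)y_{n+1} = (1 + 8/15z)y_n
  R(z) = (1 + 8/15z)/(1 − 7/15z).

Find x<0 with |R(x)|<1.
x=-0.69: |R|=0.4781
R=−1: 1+8/15x = −1+7/15x ⇒ -1/15x=2 ⇒ x=2/(-1/15)=-30.0000
Confirm numerically:
  x=-26.618: |R|=0.98320 <1
  x=-26.145: |R|=0.98053 <1
  x=-20.377: |R|=0.93896 <1
  x=-17.984: |R|=0.91471 <1
  x=-30.513: |R|=1.00224 >1
  x=-30.227: |R|=1.00100 >1
So |R|<1 on (-30.0000, 0).

z∈(-30.0000,0).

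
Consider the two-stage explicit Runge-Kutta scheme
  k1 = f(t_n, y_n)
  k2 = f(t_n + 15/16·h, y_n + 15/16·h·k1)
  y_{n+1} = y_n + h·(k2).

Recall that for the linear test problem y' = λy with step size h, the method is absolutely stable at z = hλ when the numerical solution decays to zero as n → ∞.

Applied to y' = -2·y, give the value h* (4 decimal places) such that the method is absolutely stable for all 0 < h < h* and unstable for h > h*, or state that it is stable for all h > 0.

(-1.0667,0); λ=-2 ⇒ h* = (16/15)/2 = 0.5333.

On y'=λy, z=hλ:
  k1=λy_n ⇒ h·k1=z·y_n;  k2=λ(1+15/16z)y_n ⇒ h·k2=z(1+15/16z)y_n
  y_{n+1}/y_n = 1 + z(1+15/16z) = 1 + z + 15/16z²
  Hence R(z) = 1 + z + 15/16z².

Need |R(x)|<1, x<0.
x=-1: |R|=0.9375
R=1: x+15/16x²=0 ⇒ x=−16/15=-1.0667; min R=1−1/(4·15/16)=0.7333>−1
Confirm numerically:
  x=-0.834: |R|=0.81808 <1
  x=-0.675: |R|=0.75215 <1
  x=-0.594: |R|=0.73678 <1
  x=-0.446: |R|=0.74048 <1
  x=-1.629: |R|=1.85879 >1
  x=-1.153: |R|=1.09332 >1
So |R|<1 on (-1.0667, 0).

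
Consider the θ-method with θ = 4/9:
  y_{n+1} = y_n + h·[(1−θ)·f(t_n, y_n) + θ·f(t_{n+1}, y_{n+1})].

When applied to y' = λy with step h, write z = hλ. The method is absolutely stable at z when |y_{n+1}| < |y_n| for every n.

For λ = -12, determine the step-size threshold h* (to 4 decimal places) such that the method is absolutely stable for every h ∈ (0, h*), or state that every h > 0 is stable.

(-18.0000,0); λ=-12 ⇒ h* = (18)/12 = 1.5000.

Test eqn y'=λy, z=hλ:
  y_{n+1} = y_n + z·[5/9·y_n + 4/9·y_{n+1}] ⇒ (1 − 4/9z)y_{n+1} = (1 + 5/9z)y_n
  Hence R(z) = (1 + 5/9z)/(1 − 4/9z).

Need |R(x)|<1, x<0.
x=-1.04: |R|=0.2888
R=−1: 1+5/9x = −1+4/9x ⇒ -1/9x=2 ⇒ x=2/(-1/9)=-18.0000
Confirm numerically:
  x=-17.787: |R|=0.99734 <1
  x=-13.006: |R|=0.91816 <1
  x=-11.102: |R|=0.87084 <1
  x=-10.249: |R|=0.84497 <1
  x=-18.571: |R|=1.00686 >1
  x=-18.509: |R|=1.00613 >1
  x=-18.335: |R|=1.00407 >1
So |R|<1 on (-18.0000, 0).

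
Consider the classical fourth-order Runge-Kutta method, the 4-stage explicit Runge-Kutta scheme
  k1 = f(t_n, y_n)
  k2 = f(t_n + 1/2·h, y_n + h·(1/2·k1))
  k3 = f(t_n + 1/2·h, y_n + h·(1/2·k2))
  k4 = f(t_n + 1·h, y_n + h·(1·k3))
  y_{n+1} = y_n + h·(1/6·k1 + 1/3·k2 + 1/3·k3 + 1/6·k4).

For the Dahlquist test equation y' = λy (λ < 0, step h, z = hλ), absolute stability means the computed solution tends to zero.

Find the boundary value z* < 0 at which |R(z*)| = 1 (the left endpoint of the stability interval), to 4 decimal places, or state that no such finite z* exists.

z* = -2.7853.

With y'=λy (z=hλ):
  order 4, 4-stage ⇒ R(z)=1+z+z^2/2+z^3/6+z^4/24
  (e.g. R(-0.78)=0.46053, |R|=0.46053)

Boundary: |R(x)|=1, x<0.
x=-0.78: |R|=0.4605
|R(-3.17)|=1.7528 |R(-2.68)|=0.8525 |R(-2.43)|=0.5838
Bisect:
  x_lo=-3.2245 |R|=1.8909  x_hi=-0.3977 |R|=0.6719
  mid=-1.81111 |R|=0.28714 →hi
  mid=-2.51781 |R|=0.66613 →hi
  mid=-2.87116 |R|=1.13737 →lo
  mid=-2.69449 |R|=0.87150 →hi
  mid=-2.78282 |R|=0.99628 →hi
  mid=-2.82699 |R|=1.06471 →lo
  mid=-2.80491 |R|=1.02998 →lo
  mid=-2.79387 |R|=1.01300 →lo
  mid=-2.78834 |R|=1.00461 →lo
  ...
  [-2.78541,-2.78524] ⇒ x*=-2.7853
Interval (-2.7853, 0).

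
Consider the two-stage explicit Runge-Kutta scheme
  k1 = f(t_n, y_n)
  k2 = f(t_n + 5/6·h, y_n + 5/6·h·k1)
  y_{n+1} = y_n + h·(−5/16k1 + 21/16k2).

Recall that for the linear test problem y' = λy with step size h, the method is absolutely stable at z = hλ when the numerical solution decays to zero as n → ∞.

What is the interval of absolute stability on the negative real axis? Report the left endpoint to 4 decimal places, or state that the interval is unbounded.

On y'=λy, z=hλ:
  k1=λy_n ⇒ h·k1=z·y_n;  k2=λ(1+5/6z)y_n ⇒ h·k2=z(1+5/6z)y_n
  y_{n+1}/y_n = 1 − 5/16z + 21/16z(1+5/6z) = 1 + z + 35/32z²
  so R(z) = 1 + z + 35/32z².

Solve |R(x)|<1 on ℝ⁻.
x=-0.8: |R|=0.9000
R=1: x+35/32x²=0 ⇒ x=−32/35=-0.9143; min R=1−1/(4·35/32)=0.7714>−1
Confirm numerically:
  x=-0.780: |R|=0.88544 <1
  x=-0.540: |R|=0.77894 <1
  x=-0.447: |R|=0.77154 <1
  x=-1.489: |R|=1.93598 >1
  x=-0.972: |R|=1.06136 >1
Stable set (-0.9143, 0).

z∈(-0.9143,0).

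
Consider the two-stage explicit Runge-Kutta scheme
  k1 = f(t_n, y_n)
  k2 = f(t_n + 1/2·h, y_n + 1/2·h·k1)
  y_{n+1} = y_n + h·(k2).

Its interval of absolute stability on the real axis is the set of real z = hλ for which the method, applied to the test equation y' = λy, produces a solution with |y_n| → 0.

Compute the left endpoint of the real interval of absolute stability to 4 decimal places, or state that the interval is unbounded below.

On y'=λy, z=hλ:
  k1=λy_n ⇒ h·k1=z·y_n;  k2=λ(1+1/2z)y_n ⇒ h·k2=z(1+1/2z)y_n
  y_{n+1}/y_n = 1 + z(1+1/2z) = 1 + z + 1/2z²
  Hence R(z) = 1 + z + 1/2z².

Need |R(x)|<1, x<0.
x=-1.25: |R|=0.5312
R=1: x+1/2x²=0 ⇒ x=−2=-2.0000; min R=1−1/(4·1/2)=0.5000>−1
Confirm numerically:
  x=-1.807: |R|=0.82562 <1
  x=-1.023: |R|=0.50026 <1
  x=-0.845: |R|=0.51201 <1
  x=-2.154: |R|=1.16586 >1
  x=-2.124: |R|=1.13169 >1
Interval (-2.0000, 0).

z* = -2.0000.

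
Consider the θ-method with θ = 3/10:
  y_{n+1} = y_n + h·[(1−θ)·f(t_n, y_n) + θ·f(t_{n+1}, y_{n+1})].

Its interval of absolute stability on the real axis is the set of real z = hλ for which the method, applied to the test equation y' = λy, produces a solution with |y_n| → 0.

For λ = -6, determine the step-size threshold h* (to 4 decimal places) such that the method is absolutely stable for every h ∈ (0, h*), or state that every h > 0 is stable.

(-5.0000,0); λ=-6 ⇒ h* = (5)/6 = 0.8333.

With y'=λy (z=hλ):
  y_{n+1} = y_n + z·[7/10·y_n + 3/10·y_{n+1}] ⇒ (1 − 3/10z)y_{n+1} = (1 + 7/10z)y_n
  R(z) = (1 + 7/10z)/(1 − 3/10z).

Solve |R(x)|<1 on ℝ⁻.
x=-0.33: |R|=0.6997
R=−1: 1+7/10x = −1+3/10x ⇒ -2/5x=2 ⇒ x=2/(-2/5)=-5.0000
Confirm numerically:
  x=-4.440: |R|=0.90395 <1
  x=-3.124: |R|=0.61264 <1
  x=-3.083: |R|=0.60164 <1
  x=-2.002: |R|=0.25078 <1
  x=-5.501: |R|=1.07561 >1
  x=-5.498: |R|=1.07519 >1
  x=-5.304: |R|=1.04693 >1
Stable set (-5.0000, 0).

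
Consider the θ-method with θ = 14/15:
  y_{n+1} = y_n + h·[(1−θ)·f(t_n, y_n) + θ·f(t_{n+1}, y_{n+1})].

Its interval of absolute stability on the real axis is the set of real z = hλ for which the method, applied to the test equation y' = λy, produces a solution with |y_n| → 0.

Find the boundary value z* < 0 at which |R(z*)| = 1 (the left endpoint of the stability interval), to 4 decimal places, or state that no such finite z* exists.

On y'=λy, z=hλ:
  y_{n+1} = y_n + z·[1/15·y_n + 14/15·y_{n+1}] ⇒ (1 − 14/15z)y_{n+1} = (1 + 1/15z)y_n
  R(z) = (1 + 1/15z)/(1 − 14/15z).

Need |R(x)|<1, x<0.
x=-1.51: |R|=0.3733
x=-2: |R|=0.3023
x=-10: |R|=0.0323
x=-100: |R|=0.0601
θ=14/15≥1/2 ⇒ |1+1/15x|<|1−14/15x| ∀x<0 ⇒ unbounded interval.

(−∞, 0) — no finite endpoint.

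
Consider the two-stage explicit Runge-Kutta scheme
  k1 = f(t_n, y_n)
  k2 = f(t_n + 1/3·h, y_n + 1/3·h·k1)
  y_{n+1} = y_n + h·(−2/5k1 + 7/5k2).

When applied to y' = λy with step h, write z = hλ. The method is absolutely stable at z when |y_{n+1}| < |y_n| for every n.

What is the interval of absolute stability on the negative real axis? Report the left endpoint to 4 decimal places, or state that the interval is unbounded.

Test eqn y'=λy, z=hλ:
  k1=λy_n ⇒ h·k1=z·y_n;  k2=λ(1+1/3z)y_n ⇒ h·k2=z(1+1/3z)y_n
  y_{n+1}/y_n = 1 − 2/5z + 7/5z(1+1/3z) = 1 + z + 7/15z²
  so R(z) = 1 + z + 7/15z².

Boundary: |R(x)|=1, x<0.
x=-0.57: |R|=0.5816
R=1: x+7/15x²=0 ⇒ x=−15/7=-2.1429; min R=1−1/(4·7/15)=0.4643>−1
Confirm numerically:
  x=-1.840: |R|=0.73995 <1
  x=-1.338: |R|=0.49745 <1
  x=-1.200: |R|=0.47200 <1
  x=-0.975: |R|=0.46863 <1
  x=-2.679: |R|=1.67029 >1
  x=-2.573: |R|=1.51649 >1
  x=-2.344: |R|=1.22002 >1
So |R|<1 on (-2.1429, 0).

z∈(-2.1429,0).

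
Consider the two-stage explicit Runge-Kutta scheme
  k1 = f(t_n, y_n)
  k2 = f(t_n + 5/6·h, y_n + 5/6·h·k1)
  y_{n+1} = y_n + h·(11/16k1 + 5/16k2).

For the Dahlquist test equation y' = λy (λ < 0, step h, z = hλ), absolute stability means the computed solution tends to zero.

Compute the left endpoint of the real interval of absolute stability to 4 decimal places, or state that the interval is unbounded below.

On y'=λy, z=hλ:
  k1=λy_n ⇒ h·k1=z·y_n;  k2=λ(1+5/6z)y_n ⇒ h·k2=z(1+5/6z)y_n
  y_{n+1}/y_n = 1 + 11/16z + 5/16z(1+5/6z) = 1 + z + 25/96z²
  R(z) = 1 + z + 25/96z².

Need |R(x)|<1, x<0.
x=-1.37: |R|=0.1188
R=1: x+25/96x²=0 ⇒ x=−96/25=-3.8400; min R=1−1/(4·25/96)=0.0400>−1
Confirm numerically:
  x=-3.781: |R|=0.94191 <1
  x=-3.281: |R|=0.52238 <1
  x=-2.794: |R|=0.23893 <1
  x=-2.189: |R|=0.05884 <1
  x=-4.363: |R|=1.59423 >1
  x=-3.881: |R|=1.04144 >1
Stable set (-3.8400, 0).

z* = -3.8400.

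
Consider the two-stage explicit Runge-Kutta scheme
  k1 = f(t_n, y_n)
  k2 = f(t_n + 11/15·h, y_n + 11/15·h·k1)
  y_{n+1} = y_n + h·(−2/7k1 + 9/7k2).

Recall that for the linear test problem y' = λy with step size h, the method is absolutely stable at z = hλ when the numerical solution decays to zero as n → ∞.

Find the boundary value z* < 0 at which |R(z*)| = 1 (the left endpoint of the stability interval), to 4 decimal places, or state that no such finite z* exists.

left endpoint -1.0606.

With y'=λy (z=hλ):
  k1=λy_n ⇒ h·k1=z·y_n;  k2=λ(1+11/15z)y_n ⇒ h·k2=z(1+11/15z)y_n
  y_{n+1}/y_n = 1 − 2/7z + 9/7z(1+11/15z) = 1 + z + 33/35z²
  so R(z) = 1 + z + 33/35z².

Solve |R(x)|<1 on ℝ⁻.
x=-1.45: |R|=1.5324
R=1: x+33/35x²=0 ⇒ x=−35/33=-1.0606; min R=1−1/(4·33/35)=0.7348>−1
Confirm numerically:
  x=-0.950: |R|=0.90093 <1
  x=-0.944: |R|=0.89621 <1
  x=-0.791: |R|=0.79893 <1
  x=-0.543: |R|=0.73500 <1
  x=-1.510: |R|=1.63981 >1
  x=-1.265: |R|=1.24378 >1
So |R|<1 on (-1.0606, 0).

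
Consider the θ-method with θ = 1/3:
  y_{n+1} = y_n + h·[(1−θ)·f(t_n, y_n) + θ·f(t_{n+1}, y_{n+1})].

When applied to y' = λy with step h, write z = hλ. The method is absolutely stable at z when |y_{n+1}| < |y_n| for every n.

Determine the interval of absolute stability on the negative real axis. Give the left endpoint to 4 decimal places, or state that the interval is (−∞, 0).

(-6.0000, 0).

On y'=λy, z=hλ:
  y_{n+1} = y_n + z·[2/3·y_n + 1/3·y_{n+1}] ⇒ (1 − 1/3z)y_{n+1} = (1 + 2/3z)y_n
  R(z) = (1 + 2/3z)/(1 − 1/3z).

Need |R(x)|<1, x<0.
x=-1.62: |R|=0.0519
R=−1: 1+2/3x = −1+1/3x ⇒ -1/3x=2 ⇒ x=2/(-1/3)=-6.0000
Confirm numerically:
  x=-4.051: |R|=0.72359 <1
  x=-3.874: |R|=0.69072 <1
  x=-3.652: |R|=0.64702 <1
  x=-6.595: |R|=1.06201 >1
  x=-6.185: |R|=1.02014 >1
Interval (-6.0000, 0).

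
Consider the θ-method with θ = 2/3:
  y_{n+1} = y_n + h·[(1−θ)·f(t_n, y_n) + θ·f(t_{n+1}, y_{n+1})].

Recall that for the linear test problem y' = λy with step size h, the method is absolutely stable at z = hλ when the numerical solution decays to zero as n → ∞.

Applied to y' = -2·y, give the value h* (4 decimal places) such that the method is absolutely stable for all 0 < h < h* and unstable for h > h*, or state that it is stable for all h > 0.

unbounded; (−∞, 0). Any h>0 works for λ=-2.

With y'=λy (z=hλ):
  y_{n+1} = y_n + z·[1/3·y_n + 2/3·y_{n+1}] ⇒ (1 − 2/3z)y_{n+1} = (1 + 1/3z)y_n
  R(z) = (1 + 1/3z)/(1 − 2/3z).

Solve |R(x)|<1 on ℝ⁻.
x=-1.17: |R|=0.3427
x=-2: |R|=0.1429
x=-10: |R|=0.3043
x=-100: |R|=0.4778
θ=2/3≥1/2 ⇒ |1+1/3x|<|1−2/3x| ∀x<0 ⇒ unbounded interval.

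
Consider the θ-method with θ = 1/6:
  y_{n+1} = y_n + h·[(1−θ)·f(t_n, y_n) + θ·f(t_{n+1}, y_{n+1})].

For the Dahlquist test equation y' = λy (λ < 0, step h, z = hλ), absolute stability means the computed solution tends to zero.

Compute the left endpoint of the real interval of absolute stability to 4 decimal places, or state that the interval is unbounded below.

left endpoint -3.0000.

On y'=λy, z=hλ:
  y_{n+1} = y_n + z·[5/6·y_n + 1/6·y_{n+1}] ⇒ (1 − 1/6z)y_{n+1} = (1 + 5/6z)y_n
  R(z) = (1 + 5/6z)/(1 − 1/6z).

Find x<0 with |R(x)|<1.
x=-0.98: |R|=0.1576
R=−1: 1+5/6x = −1+1/6x ⇒ -2/3x=2 ⇒ x=2/(-2/3)=-3.0000
Confirm numerically:
  x=-2.602: |R|=0.81493 <1
  x=-2.441: |R|=0.73510 <1
  x=-2.200: |R|=0.60976 <1
  x=-1.237: |R|=0.02556 <1
  x=-3.219: |R|=1.09502 >1
  x=-3.129: |R|=1.05652 >1
So |R|<1 on (-3.0000, 0).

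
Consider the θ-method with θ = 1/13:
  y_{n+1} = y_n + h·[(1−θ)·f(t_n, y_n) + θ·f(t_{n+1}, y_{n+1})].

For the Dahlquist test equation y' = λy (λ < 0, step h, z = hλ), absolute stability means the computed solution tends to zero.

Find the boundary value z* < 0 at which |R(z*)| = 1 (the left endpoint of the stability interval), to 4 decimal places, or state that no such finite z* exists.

Set f=λy, z=hλ:
  y_{n+1} = y_n + z·[12/13·y_n + 1/13·y_{n+1}] ⇒ (1 − 1/13z)y_{n+1} = (1 + 12/13z)y_n
  so R(z) = (1 + 12/13z)/(1 − 1/13z).

Solve |R(x)|<1 on ℝ⁻.
x=-1.42: |R|=0.2802
R=−1: 1+12/13x = −1+1/13x ⇒ -11/13x=2 ⇒ x=2/(-11/13)=-2.3636
Confirm numerically:
  x=-2.313: |R|=0.96363 <1
  x=-2.291: |R|=0.94775 <1
  x=-2.150: |R|=0.84488 <1
  x=-1.750: |R|=0.54237 <1
  x=-2.911: |R|=1.37842 >1
  x=-2.807: |R|=1.30853 >1
  x=-2.633: |R|=1.18953 >1
Stable set (-2.3636, 0).

left endpoint -2.3636.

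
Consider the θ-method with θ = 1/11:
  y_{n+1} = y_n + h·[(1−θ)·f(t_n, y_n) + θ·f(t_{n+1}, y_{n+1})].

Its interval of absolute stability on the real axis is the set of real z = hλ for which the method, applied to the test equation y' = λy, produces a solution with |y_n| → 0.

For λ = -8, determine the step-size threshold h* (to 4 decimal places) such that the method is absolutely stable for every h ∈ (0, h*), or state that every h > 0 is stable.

(-2.4444,0); λ=-8 ⇒ h* = (22/9)/8 = 0.3056.

With y'=λy (z=hλ):
  y_{n+1} = y_n + z·[10/11·y_n + 1/11·y_{n+1}] ⇒ (1 − 1/11z)y_{n+1} = (1 + 10/11z)y_n
  R(z) = (1 + 10/11z)/(1 − 1/11z).

Boundary: |R(x)|=1, x<0.
x=-1.14: |R|=0.0329
R=−1: 1+10/11x = −1+1/11x ⇒ -9/11x=2 ⇒ x=2/(-9/11)=-2.4444
Confirm numerically:
  x=-2.420: |R|=0.98361 <1
  x=-1.838: |R|=0.57486 <1
  x=-1.580: |R|=0.38156 <1
  x=-2.923: |R|=1.30934 >1
  x=-2.880: |R|=1.28242 >1
So |R|<1 on (-2.4444, 0).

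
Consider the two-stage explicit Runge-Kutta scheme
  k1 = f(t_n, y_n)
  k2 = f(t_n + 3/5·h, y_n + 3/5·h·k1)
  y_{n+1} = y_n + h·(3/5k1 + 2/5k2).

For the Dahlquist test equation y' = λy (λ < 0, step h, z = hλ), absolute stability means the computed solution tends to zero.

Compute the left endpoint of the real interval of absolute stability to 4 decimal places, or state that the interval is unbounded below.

left endpoint -4.1667.

On y'=λy, z=hλ:
  k1=λy_n ⇒ h·k1=z·y_n;  k2=λ(1+3/5z)y_n ⇒ h·k2=z(1+3/5z)y_n
  y_{n+1}/y_n = 1 + 3/5z + 2/5z(1+3/5z) = 1 + z + 6/25z²
  R(z) = 1 + z + 6/25z².

Need |R(x)|<1, x<0.
x=-1.43: |R|=0.0608
R=1: x+6/25x²=0 ⇒ x=−25/6=-4.1667; min R=1−1/(4·6/25)=-0.0417>−1
Confirm numerically:
  x=-4.048: |R|=0.88471 <1
  x=-3.880: |R|=0.73306 <1
  x=-3.677: |R|=0.56788 <1
  x=-2.293: |R|=0.03112 <1
  x=-4.507: |R|=1.36813 >1
  x=-4.236: |R|=1.07049 >1
Interval (-4.1667, 0).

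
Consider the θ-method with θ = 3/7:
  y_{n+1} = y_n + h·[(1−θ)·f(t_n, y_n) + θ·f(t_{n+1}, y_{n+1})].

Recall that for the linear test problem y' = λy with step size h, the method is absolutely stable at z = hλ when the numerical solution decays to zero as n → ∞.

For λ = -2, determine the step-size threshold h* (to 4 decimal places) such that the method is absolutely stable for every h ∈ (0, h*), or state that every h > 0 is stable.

(-14.0000,0); λ=-2 ⇒ h* = (14)/2 = 7.0000.

Set f=λy, z=hλ:
  y_{n+1} = y_n + z·[4/7·y_n + 3/7·y_{n+1}] ⇒ (1 − 3/7z)y_{n+1} = (1 + 4/7z)y_n
  so R(z) = (1 + 4/7z)/(1 − 3/7z).

Solve |R(x)|<1 on ℝ⁻.
x=-1.33: |R|=0.1529
R=−1: 1+4/7x = −1+3/7x ⇒ -1/7x=2 ⇒ x=2/(-1/7)=-14.0000
Confirm numerically:
  x=-10.228: |R|=0.89990 <1
  x=-9.890: |R|=0.88792 <1
  x=-8.637: |R|=0.83705 <1
  x=-8.150: |R|=0.81399 <1
  x=-14.477: |R|=1.00946 >1
  x=-14.440: |R|=1.00874 >1
  x=-14.381: |R|=1.00760 >1
Interval (-14.0000, 0).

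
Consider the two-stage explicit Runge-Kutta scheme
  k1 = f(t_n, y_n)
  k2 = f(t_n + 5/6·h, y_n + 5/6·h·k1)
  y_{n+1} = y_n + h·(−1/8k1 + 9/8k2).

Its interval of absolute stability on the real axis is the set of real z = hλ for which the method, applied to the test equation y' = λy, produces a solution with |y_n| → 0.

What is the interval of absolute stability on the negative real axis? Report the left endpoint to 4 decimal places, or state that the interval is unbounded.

Test eqn y'=λy, z=hλ:
  k1=λy_n ⇒ h·k1=z·y_n;  k2=λ(1+5/6z)y_n ⇒ h·k2=z(1+5/6z)y_n
  y_{n+1}/y_n = 1 − 1/8z + 9/8z(1+5/6z) = 1 + z + 15/16z²
  R(z) = 1 + z + 15/16z².

Solve |R(x)|<1 on ℝ⁻.
x=-0.79: |R|=0.7951
R=1: x+15/16x²=0 ⇒ x=−16/15=-1.0667; min R=1−1/(4·15/16)=0.7333>−1
Confirm numerically:
  x=-0.890: |R|=0.85259 <1
  x=-0.827: |R|=0.81418 <1
  x=-0.769: |R|=0.78540 <1
  x=-0.745: |R|=0.77534 <1
  x=-1.650: |R|=1.90234 >1
  x=-1.487: |R|=1.58597 >1
So |R|<1 on (-1.0667, 0).

(-1.0667, 0).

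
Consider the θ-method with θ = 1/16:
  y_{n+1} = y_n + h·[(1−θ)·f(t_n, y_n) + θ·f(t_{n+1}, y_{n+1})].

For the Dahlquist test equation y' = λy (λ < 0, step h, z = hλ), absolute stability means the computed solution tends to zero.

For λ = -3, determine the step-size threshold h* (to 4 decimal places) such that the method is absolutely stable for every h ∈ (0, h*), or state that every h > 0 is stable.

On y'=λy, z=hλ:
  y_{n+1} = y_n + z·[15/16·y_n + 1/16·y_{n+1}] ⇒ (1 − 1/16z)y_{n+1} = (1 + 15/16z)y_n
  Hence R(z) = (1 + 15/16z)/(1 − 1/16z).

Need |R(x)|<1, x<0.
x=-0.73: |R|=0.3019
R=−1: 1+15/16x = −1+1/16x ⇒ -7/8x=2 ⇒ x=2/(-7/8)=-2.2857
Confirm numerically:
  x=-2.137: |R|=0.88521 <1
  x=-1.920: |R|=0.71429 <1
  x=-1.872: |R|=0.67592 <1
  x=-2.830: |R|=1.40467 >1
  x=-2.749: |R|=1.34594 >1
  x=-2.725: |R|=1.32844 >1
Stable set (-2.2857, 0).

(-2.2857,0); λ=-3 ⇒ h* = (16/7)/3 = 0.7619.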